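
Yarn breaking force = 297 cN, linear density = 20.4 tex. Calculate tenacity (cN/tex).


Formula: Tenacity = Breaking force / Linear density
Tenacity = 297 cN / 20.4 tex
Tenacity = 14.56 cN/tex

14.56 cN/tex


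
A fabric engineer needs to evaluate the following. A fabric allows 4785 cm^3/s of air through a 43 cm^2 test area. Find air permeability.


Formula: Air Permeability = Airflow / Test Area
AP = 4785 cm^3/s / 43 cm^2
AP = 111.3 cm^3/s/cm^2

111.3 cm^3/s/cm^2


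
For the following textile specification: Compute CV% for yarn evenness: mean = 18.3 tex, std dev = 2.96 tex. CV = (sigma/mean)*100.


Formula: CV% = (standard deviation / mean) * 100
Step 1: Ratio = 2.96 / 18.3 = 0.161749
Step 2: CV% = 0.161749 * 100 = 16.1749% ≈ 16.2%

16.2%


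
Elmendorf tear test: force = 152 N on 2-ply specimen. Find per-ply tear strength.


Formula: Per-ply strength = Total force / Number of plies
Per-ply = 152 N / 2
Per-ply = 76 N

76 N


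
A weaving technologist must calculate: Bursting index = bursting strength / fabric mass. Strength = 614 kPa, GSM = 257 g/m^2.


Formula: Bursting Index = Bursting Strength / Fabric GSM
BI = 614 kPa / 257 g/m^2
BI = 2.389 kPa/(g/m^2)

2.389 kPa/(g/m^2)


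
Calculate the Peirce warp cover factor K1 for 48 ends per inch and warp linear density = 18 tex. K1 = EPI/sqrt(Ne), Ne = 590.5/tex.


Formula: K1 = EPI / sqrt(Ne), with Ne = 590.5 / tex_warp
Step 1: Ne = 590.5 / 18 = 32.806
Step 2: sqrt(Ne) = sqrt(32.806) = 5.7277
Step 3: K1 = 48 / 5.7277 = 8.4

8.4


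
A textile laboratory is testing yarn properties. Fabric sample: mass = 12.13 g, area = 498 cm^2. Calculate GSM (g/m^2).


Formula: GSM = mass_g / area_m2
Step 1: Convert area: 498 cm^2 = 498 / 10000 = 0.0498 m^2
Step 2: GSM = 12.13 g / 0.0498 m^2 = 243.6 g/m^2

243.6 g/m^2


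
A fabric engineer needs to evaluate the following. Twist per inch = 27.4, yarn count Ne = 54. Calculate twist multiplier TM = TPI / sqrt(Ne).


Formula: TM = TPI / sqrt(Ne)
Step 1: sqrt(Ne) = sqrt(54) = 7.3485
Step 2: TM = 27.4 / 7.3485 = 3.73

3.73 TM


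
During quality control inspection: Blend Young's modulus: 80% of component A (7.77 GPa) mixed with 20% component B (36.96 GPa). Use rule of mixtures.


Formula: Blend property = (fraction_A * property_A) + (fraction_B * property_B)
Step 1: Contribution A = 80/100 * 7.77 GPa = 6.216 GPa
Step 2: Contribution B = 20/100 * 36.96 GPa = 7.392 GPa
Step 3: Blend Young's modulus = 6.216 + 7.392 = 13.608 GPa

13.608 GPa


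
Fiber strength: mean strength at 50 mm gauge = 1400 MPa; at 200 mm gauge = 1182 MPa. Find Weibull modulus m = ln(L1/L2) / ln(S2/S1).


Formula: m = ln(L1/L2) / ln(S2/S1)
Step 1: ln(L1/L2) = ln(50/200) = -1.38629
Step 2: S2/S1 = 1182/1400 = 0.84429
Step 3: ln(S2/S1) = ln(0.84429) = -0.16926
Step 4: m = -1.38629 / -0.16926 = 8.19

8.19 (Weibull m)


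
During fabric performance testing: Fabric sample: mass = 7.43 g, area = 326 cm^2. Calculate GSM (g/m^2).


Formula: GSM = mass_g / area_m2
Step 1: Convert area: 326 cm^2 = 326 / 10000 = 0.0326 m^2
Step 2: GSM = 7.43 g / 0.0326 m^2 = 227.9 g/m^2

227.9 g/m^2


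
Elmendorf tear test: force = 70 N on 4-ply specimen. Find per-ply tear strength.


Formula: Per-ply strength = Total force / Number of plies
Per-ply = 70 N / 4
Per-ply = 17.5 N

17.5 N


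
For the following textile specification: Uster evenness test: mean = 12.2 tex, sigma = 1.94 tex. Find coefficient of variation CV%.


Formula: CV% = (standard deviation / mean) * 100
Step 1: Ratio = 1.94 / 12.2 = 0.159016
Step 2: CV% = 0.159016 * 100 = 15.9016% ≈ 15.9%

15.9%


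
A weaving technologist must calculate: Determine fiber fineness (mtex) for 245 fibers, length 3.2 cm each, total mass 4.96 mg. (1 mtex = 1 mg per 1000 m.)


Formula: fineness (mtex) = mass (mg) / total length (km) = (mass_mg / total_length_m) * 1000
Step 1: Convert fiber length: 3.2 cm = 0.032 m
Step 2: Total fiber length = 245 * 0.032 = 7.84 m
Step 3: Linear density = 4.96 mg / 7.84 m = 0.6327 mg/m
Step 4: fineness = 0.6327 * 1000 = 632.7 mtex

632.7 mtex


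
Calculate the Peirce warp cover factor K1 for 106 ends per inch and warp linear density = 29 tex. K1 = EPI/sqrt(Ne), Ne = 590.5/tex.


Formula: K1 = EPI / sqrt(Ne), with Ne = 590.5 / tex_warp
Step 1: Ne = 590.5 / 29 = 20.362
Step 2: sqrt(Ne) = sqrt(20.362) = 4.5124
Step 3: K1 = 106 / 4.5124 = 23.5

23.5


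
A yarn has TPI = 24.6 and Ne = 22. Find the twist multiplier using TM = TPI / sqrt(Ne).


Formula: TM = TPI / sqrt(Ne)
Step 1: sqrt(Ne) = sqrt(22) = 4.6904
Step 2: TM = 24.6 / 4.6904 = 5.24

5.24 TM


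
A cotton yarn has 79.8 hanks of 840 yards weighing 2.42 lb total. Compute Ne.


Formula: Ne = hanks / mass_lb
Substituting: Ne = 79.8 / 2.42
Ne = 33.0

33.0 Ne


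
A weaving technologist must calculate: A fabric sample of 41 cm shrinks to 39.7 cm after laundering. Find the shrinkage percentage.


Formula: Shrinkage% = ((L_before - L_after) / L_before) * 100
Step 1: Shrinkage = 41 - 39.7 = 1.3 cm
Step 2: Shrinkage% = (1.3 / 41) * 100
Step 3: Shrinkage% = 0.031707 * 100 = 3.1707% ≈ 3.2%

3.2%


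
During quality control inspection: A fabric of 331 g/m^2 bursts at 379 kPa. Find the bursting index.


Formula: Bursting Index = Bursting Strength / Fabric GSM
BI = 379 kPa / 331 g/m^2
BI = 1.145 kPa/(g/m^2)

1.145 kPa/(g/m^2)


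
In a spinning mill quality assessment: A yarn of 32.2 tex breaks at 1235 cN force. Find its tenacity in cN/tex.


Formula: Tenacity = Breaking force / Linear density
Tenacity = 1235 cN / 32.2 tex
Tenacity = 38.35 cN/tex

38.35 cN/tex


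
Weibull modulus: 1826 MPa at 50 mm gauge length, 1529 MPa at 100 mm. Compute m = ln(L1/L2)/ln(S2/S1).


Formula: m = ln(L1/L2) / ln(S2/S1)
Step 1: ln(L1/L2) = ln(50/100) = -0.69315
Step 2: S2/S1 = 1529/1826 = 0.83735
Step 3: ln(S2/S1) = ln(0.83735) = -0.17751
Step 4: m = -0.69315 / -0.17751 = 3.90

3.90 (Weibull m)


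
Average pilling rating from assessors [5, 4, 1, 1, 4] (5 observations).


Formula: Mean = sum / count
Sum = 5 + 4 + 1 + 1 + 4 = 15
Mean = 15 / 5 = 3.0

3.0


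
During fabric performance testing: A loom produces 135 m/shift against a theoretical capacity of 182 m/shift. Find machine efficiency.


Formula: Efficiency% = (Actual output / Theoretical output) * 100
Efficiency% = (135 / 182) * 100
Efficiency% = 0.741758 * 100 = 74.1758% ≈ 74.2%

74.2%


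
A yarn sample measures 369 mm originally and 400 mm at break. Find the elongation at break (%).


Formula: Elongation (%) = ((L_break - L0) / L0) * 100
Step 1: Extension = 400 - 369 = 31 mm
Step 2: Elongation = (31 / 369) * 100
Step 3: Elongation = 0.084011 * 100 = 8.4011% ≈ 8.4%

8.4%


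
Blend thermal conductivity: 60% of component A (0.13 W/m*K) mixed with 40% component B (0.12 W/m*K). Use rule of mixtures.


Formula: Blend property = (fraction_A * property_A) + (fraction_B * property_B)
Step 1: Contribution A = 60/100 * 0.13 W/m*K = 0.078 W/m*K
Step 2: Contribution B = 40/100 * 0.12 W/m*K = 0.048 W/m*K
Step 3: Blend thermal conductivity = 0.078 + 0.048 = 0.126 W/m*K

0.126 W/m*K


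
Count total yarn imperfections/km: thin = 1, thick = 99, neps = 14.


Formula: Total = thin places + thick places + neps
Total = 1 + 99 + 14
Total = 114 imperfections/km

114 imperfections/km


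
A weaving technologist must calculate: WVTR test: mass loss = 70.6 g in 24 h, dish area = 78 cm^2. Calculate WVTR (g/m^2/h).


Formula: WVTR = mass_loss / (area * time)
Step 1: Convert area: 78 cm^2 = 0.0078 m^2
Step 2: WVTR = 70.6 g / (0.0078 m^2 * 24 h)
Step 3: WVTR = 70.6 / 0.1872 = 377.1 g/m^2/h

377.1 g/m^2/h


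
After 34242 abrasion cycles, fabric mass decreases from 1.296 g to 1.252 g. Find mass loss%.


Formula: Mass loss% = ((m_before - m_after) / m_before) * 100
Step 1: Mass loss = 1.296 - 1.252 = 0.044 g
Step 2: Ratio = 0.044 / 1.296 = 0.0339506
Step 3: Mass loss% = 0.0339506 * 100 = 3.39506% ≈ 3.40%

3.40%


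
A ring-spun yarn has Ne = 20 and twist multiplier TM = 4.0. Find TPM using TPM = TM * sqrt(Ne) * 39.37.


Formula: TPM = TM * sqrt(Ne) * 39.37
Step 1: sqrt(Ne) = sqrt(20) = 4.4721
Step 2: TM * sqrt(Ne) = 4.0 * 4.4721 = 17.8884
Step 3: TPM = 17.8884 * 39.37 = 704 twists/m

704 twists/m


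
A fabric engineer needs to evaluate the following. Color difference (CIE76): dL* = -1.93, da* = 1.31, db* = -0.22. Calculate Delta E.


Formula: Delta E = sqrt(dL*^2 + da*^2 + db*^2)
Step 1: dL*^2 = (-1.93)^2 = 3.7249
Step 2: da*^2 = 1.31^2 = 1.7161
Step 3: db*^2 = (-0.22)^2 = 0.0484
Step 4: Sum = 3.7249 + 1.7161 + 0.0484 = 5.4894
Step 5: Delta E = sqrt(5.4894) = 2.34

2.34 Delta E


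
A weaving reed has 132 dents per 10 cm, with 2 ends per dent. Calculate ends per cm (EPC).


Formula: EPC = (dents per 10 cm * ends per dent) / 10
Step 1: Total ends per 10 cm = 132 * 2 = 264
Step 2: EPC = 264 / 10 = 26.4 ends/cm

26.4 ends/cm


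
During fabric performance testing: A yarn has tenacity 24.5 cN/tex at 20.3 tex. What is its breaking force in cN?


Formula: Breaking force = Tenacity * Linear density
F = 24.5 cN/tex * 20.3 tex
F = 497.35 cN

497.35 cN


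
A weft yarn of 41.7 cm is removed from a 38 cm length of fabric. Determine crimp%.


Formula: Crimp% = ((L_yarn - L_fabric) / L_fabric) * 100
Step 1: Extension = 41.7 - 38 = 3.7 cm
Step 2: Crimp% = (3.7 / 38) * 100
Step 3: Crimp% = 0.097368 * 100 = 9.7368% ≈ 9.7%

9.7%


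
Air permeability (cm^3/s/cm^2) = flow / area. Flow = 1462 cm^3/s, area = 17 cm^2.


Formula: Air Permeability = Airflow / Test Area
AP = 1462 cm^3/s / 17 cm^2
AP = 86.0 cm^3/s/cm^2

86.0 cm^3/s/cm^2


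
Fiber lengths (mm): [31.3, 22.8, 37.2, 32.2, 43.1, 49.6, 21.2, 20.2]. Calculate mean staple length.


Formula: Mean = sum of lengths / count
Sum = 31.3 + 22.8 + 37.2 + 32.2 + 43.1 + 49.6 + 21.2 + 20.2
Sum = 257.6 mm
Mean = 257.6 / 8 = 32.20 mm

32.20 mm


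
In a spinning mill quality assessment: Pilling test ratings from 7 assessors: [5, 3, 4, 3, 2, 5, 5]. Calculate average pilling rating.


Formula: Mean = sum / count
Sum = 5 + 3 + 4 + 3 + 2 + 5 + 5 = 27
Mean = 27 / 7 = 3.9

3.9


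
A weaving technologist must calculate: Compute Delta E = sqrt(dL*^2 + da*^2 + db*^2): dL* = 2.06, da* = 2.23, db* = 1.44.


Formula: Delta E = sqrt(dL*^2 + da*^2 + db*^2)
Step 1: dL*^2 = 2.06^2 = 4.2436
Step 2: da*^2 = 2.23^2 = 4.9729
Step 3: db*^2 = 1.44^2 = 2.0736
Step 4: Sum = 4.2436 + 4.9729 + 2.0736 = 11.2901
Step 5: Delta E = sqrt(11.2901) = 3.36

3.36 Delta E


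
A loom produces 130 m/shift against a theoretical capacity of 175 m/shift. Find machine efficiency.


Formula: Efficiency% = (Actual output / Theoretical output) * 100
Efficiency% = (130 / 175) * 100
Efficiency% = 0.742857 * 100 = 74.2857% ≈ 74.3%

74.3%


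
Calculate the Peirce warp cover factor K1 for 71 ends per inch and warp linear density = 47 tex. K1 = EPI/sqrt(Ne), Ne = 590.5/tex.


Formula: K1 = EPI / sqrt(Ne), with Ne = 590.5 / tex_warp
Step 1: Ne = 590.5 / 47 = 12.564
Step 2: sqrt(Ne) = sqrt(12.564) = 3.5446
Step 3: K1 = 71 / 3.5446 = 20.0

20.0


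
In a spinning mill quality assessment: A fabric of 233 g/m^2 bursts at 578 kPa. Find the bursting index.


Formula: Bursting Index = Bursting Strength / Fabric GSM
BI = 578 kPa / 233 g/m^2
BI = 2.481 kPa/(g/m^2)

2.481 kPa/(g/m^2)


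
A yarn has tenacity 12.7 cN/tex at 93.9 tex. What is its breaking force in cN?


Formula: Breaking force = Tenacity * Linear density
F = 12.7 cN/tex * 93.9 tex
F = 1192.53 cN

1192.53 cN


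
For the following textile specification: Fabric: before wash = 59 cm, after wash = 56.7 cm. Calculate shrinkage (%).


Formula: Shrinkage% = ((L_before - L_after) / L_before) * 100
Step 1: Shrinkage = 59 - 56.7 = 2.3 cm
Step 2: Shrinkage% = (2.3 / 59) * 100
Step 3: Shrinkage% = 0.038983 * 100 = 3.8983% ≈ 3.9%

3.9%


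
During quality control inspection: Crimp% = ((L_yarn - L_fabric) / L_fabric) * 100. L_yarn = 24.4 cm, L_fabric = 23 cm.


Formula: Crimp% = ((L_yarn - L_fabric) / L_fabric) * 100
Step 1: Extension = 24.4 - 23 = 1.4 cm
Step 2: Crimp% = (1.4 / 23) * 100
Step 3: Crimp% = 0.06087 * 100 = 6.087% ≈ 6.1%

6.1%


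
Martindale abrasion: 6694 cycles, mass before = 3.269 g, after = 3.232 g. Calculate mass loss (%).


Formula: Mass loss% = ((m_before - m_after) / m_before) * 100
Step 1: Mass loss = 3.269 - 3.232 = 0.037 g
Step 2: Ratio = 0.037 / 3.269 = 0.0113184
Step 3: Mass loss% = 0.0113184 * 100 = 1.13184% ≈ 1.13%

1.13%


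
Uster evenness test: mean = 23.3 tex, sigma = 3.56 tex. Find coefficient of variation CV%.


Formula: CV% = (standard deviation / mean) * 100
Step 1: Ratio = 3.56 / 23.3 = 0.15279
Step 2: CV% = 0.15279 * 100 = 15.279% ≈ 15.3%

15.3%


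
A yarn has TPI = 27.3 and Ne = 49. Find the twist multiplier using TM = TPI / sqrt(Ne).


Formula: TM = TPI / sqrt(Ne)
Step 1: sqrt(Ne) = sqrt(49) = 7
Step 2: TM = 27.3 / 7 = 3.90

3.90 TM


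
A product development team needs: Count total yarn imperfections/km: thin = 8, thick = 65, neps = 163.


Formula: Total = thin places + thick places + neps
Total = 8 + 65 + 163
Total = 236 imperfections/km

236 imperfections/km


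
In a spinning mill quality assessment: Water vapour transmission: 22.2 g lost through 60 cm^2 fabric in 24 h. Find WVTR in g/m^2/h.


Formula: WVTR = mass_loss / (area * time)
Step 1: Convert area: 60 cm^2 = 0.006 m^2
Step 2: WVTR = 22.2 g / (0.006 m^2 * 24 h)
Step 3: WVTR = 22.2 / 0.144 = 154.2 g/m^2/h

154.2 g/m^2/h


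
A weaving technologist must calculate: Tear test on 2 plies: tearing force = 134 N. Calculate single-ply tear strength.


Formula: Per-ply strength = Total force / Number of plies
Per-ply = 134 N / 2
Per-ply = 67 N

67 N


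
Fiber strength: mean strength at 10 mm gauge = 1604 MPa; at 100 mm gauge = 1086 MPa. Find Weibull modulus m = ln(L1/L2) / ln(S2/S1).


Formula: m = ln(L1/L2) / ln(S2/S1)
Step 1: ln(L1/L2) = ln(10/100) = -2.30259
Step 2: S2/S1 = 1086/1604 = 0.67706
Step 3: ln(S2/S1) = ln(0.67706) = -0.39000
Step 4: m = -2.30259 / -0.39000 = 5.90

5.90 (Weibull m)


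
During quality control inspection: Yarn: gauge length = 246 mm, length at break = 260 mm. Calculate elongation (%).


Formula: Elongation (%) = ((L_break - L0) / L0) * 100
Step 1: Extension = 260 - 246 = 14 mm
Step 2: Elongation = (14 / 246) * 100
Step 3: Elongation = 0.056911 * 100 = 5.6911% ≈ 5.7%

5.7%


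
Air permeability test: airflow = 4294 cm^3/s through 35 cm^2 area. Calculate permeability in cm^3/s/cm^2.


Formula: Air Permeability = Airflow / Test Area
AP = 4294 cm^3/s / 35 cm^2
AP = 122.7 cm^3/s/cm^2

122.7 cm^3/s/cm^2


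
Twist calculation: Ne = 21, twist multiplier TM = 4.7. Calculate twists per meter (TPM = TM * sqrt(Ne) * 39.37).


Formula: TPM = TM * sqrt(Ne) * 39.37
Step 1: sqrt(Ne) = sqrt(21) = 4.5826
Step 2: TM * sqrt(Ne) = 4.7 * 4.5826 = 21.5382
Step 3: TPM = 21.5382 * 39.37 = 848 twists/m

848 twists/m


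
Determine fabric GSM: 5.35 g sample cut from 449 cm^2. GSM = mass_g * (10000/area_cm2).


Formula: GSM = mass_g / area_m2
Step 1: Convert area: 449 cm^2 = 449 / 10000 = 0.0449 m^2
Step 2: GSM = 5.35 g / 0.0449 m^2 = 119.2 g/m^2

119.2 g/m^2


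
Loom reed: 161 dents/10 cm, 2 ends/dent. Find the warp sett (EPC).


Formula: EPC = (dents per 10 cm * ends per dent) / 10
Step 1: Total ends per 10 cm = 161 * 2 = 322
Step 2: EPC = 322 / 10 = 32.2 ends/cm

32.2 ends/cm


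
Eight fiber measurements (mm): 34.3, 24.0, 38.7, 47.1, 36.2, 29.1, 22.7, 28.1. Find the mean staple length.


Formula: Mean = sum of lengths / count
Sum = 34.3 + 24.0 + 38.7 + 47.1 + 36.2 + 29.1 + 22.7 + 28.1
Sum = 260.2 mm
Mean = 260.2 / 8 = 32.53 mm

32.53 mm


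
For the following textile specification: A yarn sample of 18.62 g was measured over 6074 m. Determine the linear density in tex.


Formula: Tex = (mass_g / length_m) * 1000
Substituting: Tex = (18.62 / 6074) * 1000
Intermediate: 18.62 / 6074 = 0.00306553 g/m
Tex = 0.00306553 * 1000 = 3.07 tex

3.07 tex


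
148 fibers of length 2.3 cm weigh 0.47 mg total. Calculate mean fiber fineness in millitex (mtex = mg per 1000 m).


Formula: fineness (mtex) = mass (mg) / total length (km) = (mass_mg / total_length_m) * 1000
Step 1: Convert fiber length: 2.3 cm = 0.023 m
Step 2: Total fiber length = 148 * 0.023 = 3.404 m
Step 3: Linear density = 0.47 mg / 3.404 m = 0.1381 mg/m
Step 4: fineness = 0.1381 * 1000 = 138.1 mtex

138.1 mtex


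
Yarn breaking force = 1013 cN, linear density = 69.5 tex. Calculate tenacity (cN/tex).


Formula: Tenacity = Breaking force / Linear density
Tenacity = 1013 cN / 69.5 tex
Tenacity = 14.58 cN/tex

14.58 cN/tex


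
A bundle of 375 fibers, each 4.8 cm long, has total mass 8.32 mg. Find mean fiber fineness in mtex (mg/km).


Formula: fineness (mtex) = mass (mg) / total length (km) = (mass_mg / total_length_m) * 1000
Step 1: Convert fiber length: 4.8 cm = 0.048 m
Step 2: Total fiber length = 375 * 0.048 = 18.0 m
Step 3: Linear density = 8.32 mg / 18.0 m = 0.4622 mg/m
Step 4: fineness = 0.4622 * 1000 = 462.2 mtex

462.2 mtex


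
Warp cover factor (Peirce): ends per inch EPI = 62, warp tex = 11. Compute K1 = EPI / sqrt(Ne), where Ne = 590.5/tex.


Formula: K1 = EPI / sqrt(Ne), with Ne = 590.5 / tex_warp
Step 1: Ne = 590.5 / 11 = 53.682
Step 2: sqrt(Ne) = sqrt(53.682) = 7.3268
Step 3: K1 = 62 / 7.3268 = 8.5

8.5


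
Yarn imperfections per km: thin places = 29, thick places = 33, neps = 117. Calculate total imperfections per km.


Formula: Total = thin places + thick places + neps
Total = 29 + 33 + 117
Total = 179 imperfections/km

179 imperfections/km


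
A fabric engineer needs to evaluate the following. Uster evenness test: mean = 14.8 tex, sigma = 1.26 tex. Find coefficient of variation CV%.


Formula: CV% = (standard deviation / mean) * 100
Step 1: Ratio = 1.26 / 14.8 = 0.085135
Step 2: CV% = 0.085135 * 100 = 8.5135% ≈ 8.5%

8.5%


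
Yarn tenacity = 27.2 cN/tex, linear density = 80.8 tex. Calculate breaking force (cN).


Formula: Breaking force = Tenacity * Linear density
F = 27.2 cN/tex * 80.8 tex
F = 2197.76 cN

2197.76 cN


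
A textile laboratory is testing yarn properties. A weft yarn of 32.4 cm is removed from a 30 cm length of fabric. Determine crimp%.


Formula: Crimp% = ((L_yarn - L_fabric) / L_fabric) * 100
Step 1: Extension = 32.4 - 30 = 2.4 cm
Step 2: Crimp% = (2.4 / 30) * 100
Step 3: Crimp% = 0.08 * 100 = 8.0%

8.0%


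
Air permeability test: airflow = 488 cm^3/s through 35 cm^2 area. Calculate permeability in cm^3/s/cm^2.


Formula: Air Permeability = Airflow / Test Area
AP = 488 cm^3/s / 35 cm^2
AP = 13.9 cm^3/s/cm^2

13.9 cm^3/s/cm^2


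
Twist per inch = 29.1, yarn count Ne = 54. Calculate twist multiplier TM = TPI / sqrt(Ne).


Formula: TM = TPI / sqrt(Ne)
Step 1: sqrt(Ne) = sqrt(54) = 7.3485
Step 2: TM = 29.1 / 7.3485 = 3.96

3.96 TM


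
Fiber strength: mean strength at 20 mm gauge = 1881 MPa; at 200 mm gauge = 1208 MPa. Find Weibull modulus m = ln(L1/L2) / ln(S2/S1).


Formula: m = ln(L1/L2) / ln(S2/S1)
Step 1: ln(L1/L2) = ln(20/200) = -2.30259
Step 2: S2/S1 = 1208/1881 = 0.64221
Step 3: ln(S2/S1) = ln(0.64221) = -0.44284
Step 4: m = -2.30259 / -0.44284 = 5.20

5.20 (Weibull m)


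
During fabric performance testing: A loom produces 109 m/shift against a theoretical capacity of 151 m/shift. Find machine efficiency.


Formula: Efficiency% = (Actual output / Theoretical output) * 100
Efficiency% = (109 / 151) * 100
Efficiency% = 0.721854 * 100 = 72.1854% ≈ 72.2%

72.2%


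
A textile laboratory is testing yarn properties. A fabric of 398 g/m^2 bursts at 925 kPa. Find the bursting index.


Formula: Bursting Index = Bursting Strength / Fabric GSM
BI = 925 kPa / 398 g/m^2
BI = 2.324 kPa/(g/m^2)

2.324 kPa/(g/m^2)


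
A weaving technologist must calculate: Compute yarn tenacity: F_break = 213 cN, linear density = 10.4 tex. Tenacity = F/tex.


Formula: Tenacity = Breaking force / Linear density
Tenacity = 213 cN / 10.4 tex
Tenacity = 20.48 cN/tex

20.48 cN/tex


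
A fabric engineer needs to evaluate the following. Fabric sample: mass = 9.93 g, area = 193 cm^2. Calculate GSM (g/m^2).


Formula: GSM = mass_g / area_m2
Step 1: Convert area: 193 cm^2 = 193 / 10000 = 0.0193 m^2
Step 2: GSM = 9.93 g / 0.0193 m^2 = 514.5 g/m^2

514.5 g/m^2


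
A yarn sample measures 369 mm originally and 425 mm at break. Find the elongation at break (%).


Formula: Elongation (%) = ((L_break - L0) / L0) * 100
Step 1: Extension = 425 - 369 = 56 mm
Step 2: Elongation = (56 / 369) * 100
Step 3: Elongation = 0.151762 * 100 = 15.1762% ≈ 15.2%

15.2%


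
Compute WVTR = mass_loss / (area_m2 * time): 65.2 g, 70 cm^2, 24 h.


Formula: WVTR = mass_loss / (area * time)
Step 1: Convert area: 70 cm^2 = 0.007 m^2
Step 2: WVTR = 65.2 g / (0.007 m^2 * 24 h)
Step 3: WVTR = 65.2 / 0.168 = 388.1 g/m^2/h

388.1 g/m^2/h


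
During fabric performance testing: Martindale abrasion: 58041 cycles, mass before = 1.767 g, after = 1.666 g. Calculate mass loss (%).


Formula: Mass loss% = ((m_before - m_after) / m_before) * 100
Step 1: Mass loss = 1.767 - 1.666 = 0.101 g
Step 2: Ratio = 0.101 / 1.767 = 0.057159
Step 3: Mass loss% = 0.057159 * 100 = 5.7159% ≈ 5.72%

5.72%


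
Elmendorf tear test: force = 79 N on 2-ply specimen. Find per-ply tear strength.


Formula: Per-ply strength = Total force / Number of plies
Per-ply = 79 N / 2
Per-ply = 39.5 N

39.5 N


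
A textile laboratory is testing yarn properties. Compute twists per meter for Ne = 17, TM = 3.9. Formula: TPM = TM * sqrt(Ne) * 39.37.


Formula: TPM = TM * sqrt(Ne) * 39.37
Step 1: sqrt(Ne) = sqrt(17) = 4.1231
Step 2: TM * sqrt(Ne) = 3.9 * 4.1231 = 16.0801
Step 3: TPM = 16.0801 * 39.37 = 633 twists/m

633 twists/m


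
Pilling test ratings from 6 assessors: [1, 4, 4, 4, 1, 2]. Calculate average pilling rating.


Formula: Mean = sum / count
Sum = 1 + 4 + 4 + 4 + 1 + 2 = 16
Mean = 16 / 6 = 2.7

2.7


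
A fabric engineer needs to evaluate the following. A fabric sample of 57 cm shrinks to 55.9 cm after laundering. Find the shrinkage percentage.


Formula: Shrinkage% = ((L_before - L_after) / L_before) * 100
Step 1: Shrinkage = 57 - 55.9 = 1.1 cm
Step 2: Shrinkage% = (1.1 / 57) * 100
Step 3: Shrinkage% = 0.019298 * 100 = 1.9298% ≈ 1.9%

1.9%


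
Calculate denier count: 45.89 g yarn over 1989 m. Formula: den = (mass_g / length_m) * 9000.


Formula: den = (mass_g / length_m) * 9000
Substituting: den = (45.89 / 1989) * 9000
Intermediate: 45.89 / 1989 = 0.0230719 g/m
den = 0.0230719 * 9000 = 207.6 denier

207.6 denier


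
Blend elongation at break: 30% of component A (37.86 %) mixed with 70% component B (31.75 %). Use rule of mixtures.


Formula: Blend property = (fraction_A * property_A) + (fraction_B * property_B)
Step 1: Contribution A = 30/100 * 37.86 % = 11.358 %
Step 2: Contribution B = 70/100 * 31.75 % = 22.225 %
Step 3: Blend elongation at break = 11.358 + 22.225 = 33.583 %

33.583 %


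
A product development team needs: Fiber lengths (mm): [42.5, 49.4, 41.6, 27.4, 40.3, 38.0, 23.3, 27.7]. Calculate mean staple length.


Formula: Mean = sum of lengths / count
Sum = 42.5 + 49.4 + 41.6 + 27.4 + 40.3 + 38.0 + 23.3 + 27.7
Sum = 290.2 mm
Mean = 290.2 / 8 = 36.28 mm

36.28 mm


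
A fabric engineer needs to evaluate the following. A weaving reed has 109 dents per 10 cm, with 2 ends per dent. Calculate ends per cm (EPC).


Formula: EPC = (dents per 10 cm * ends per dent) / 10
Step 1: Total ends per 10 cm = 109 * 2 = 218
Step 2: EPC = 218 / 10 = 21.8 ends/cm

21.8 ends/cm


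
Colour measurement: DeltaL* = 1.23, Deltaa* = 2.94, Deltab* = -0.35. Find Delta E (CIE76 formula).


Formula: Delta E = sqrt(dL*^2 + da*^2 + db*^2)
Step 1: dL*^2 = 1.23^2 = 1.5129
Step 2: da*^2 = 2.94^2 = 8.6436
Step 3: db*^2 = (-0.35)^2 = 0.1225
Step 4: Sum = 1.5129 + 8.6436 + 0.1225 = 10.279
Step 5: Delta E = sqrt(10.279) = 3.21

3.21 Delta E


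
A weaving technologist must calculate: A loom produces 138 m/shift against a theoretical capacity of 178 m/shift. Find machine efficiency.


Formula: Efficiency% = (Actual output / Theoretical output) * 100
Efficiency% = (138 / 178) * 100
Efficiency% = 0.775281 * 100 = 77.5281% ≈ 77.5%

77.5%


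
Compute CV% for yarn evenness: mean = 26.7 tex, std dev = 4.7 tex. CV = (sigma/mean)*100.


Formula: CV% = (standard deviation / mean) * 100
Step 1: Ratio = 4.7 / 26.7 = 0.17603
Step 2: CV% = 0.17603 * 100 = 17.603% ≈ 17.6%

17.6%


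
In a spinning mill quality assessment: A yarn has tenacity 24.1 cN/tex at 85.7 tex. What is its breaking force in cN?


Formula: Breaking force = Tenacity * Linear density
F = 24.1 cN/tex * 85.7 tex
F = 2065.37 cN

2065.37 cN


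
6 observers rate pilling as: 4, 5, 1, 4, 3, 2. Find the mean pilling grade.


Formula: Mean = sum / count
Sum = 4 + 5 + 1 + 4 + 3 + 2 = 19
Mean = 19 / 6 = 3.2

3.2


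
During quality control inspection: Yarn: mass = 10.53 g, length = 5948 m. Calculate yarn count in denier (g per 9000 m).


Formula: den = (mass_g / length_m) * 9000
Substituting: den = (10.53 / 5948) * 9000
Intermediate: 10.53 / 5948 = 0.00177034 g/m
den = 0.00177034 * 9000 = 15.9 denier

15.9 denier


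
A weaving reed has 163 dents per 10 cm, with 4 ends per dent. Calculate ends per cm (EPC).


Formula: EPC = (dents per 10 cm * ends per dent) / 10
Step 1: Total ends per 10 cm = 163 * 4 = 652
Step 2: EPC = 652 / 10 = 65.2 ends/cm

65.2 ends/cm


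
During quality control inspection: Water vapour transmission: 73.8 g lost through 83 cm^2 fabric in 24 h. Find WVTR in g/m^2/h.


Formula: WVTR = mass_loss / (area * time)
Step 1: Convert area: 83 cm^2 = 0.0083 m^2
Step 2: WVTR = 73.8 g / (0.0083 m^2 * 24 h)
Step 3: WVTR = 73.8 / 0.1992 = 370.5 g/m^2/h

370.5 g/m^2/h


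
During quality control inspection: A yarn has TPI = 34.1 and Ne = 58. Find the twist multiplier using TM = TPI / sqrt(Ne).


Formula: TM = TPI / sqrt(Ne)
Step 1: sqrt(Ne) = sqrt(58) = 7.6158
Step 2: TM = 34.1 / 7.6158 = 4.48

4.48 TM


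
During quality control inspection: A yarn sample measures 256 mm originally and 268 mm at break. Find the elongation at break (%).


Formula: Elongation (%) = ((L_break - L0) / L0) * 100
Step 1: Extension = 268 - 256 = 12 mm
Step 2: Elongation = (12 / 256) * 100
Step 3: Elongation = 0.046875 * 100 = 4.6875% ≈ 4.7%

4.7%


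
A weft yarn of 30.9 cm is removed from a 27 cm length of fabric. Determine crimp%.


Formula: Crimp% = ((L_yarn - L_fabric) / L_fabric) * 100
Step 1: Extension = 30.9 - 27 = 3.9 cm
Step 2: Crimp% = (3.9 / 27) * 100
Step 3: Crimp% = 0.144444 * 100 = 14.4444% ≈ 14.4%

14.4%


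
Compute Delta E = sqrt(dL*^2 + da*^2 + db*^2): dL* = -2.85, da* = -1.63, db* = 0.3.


Formula: Delta E = sqrt(dL*^2 + da*^2 + db*^2)
Step 1: dL*^2 = (-2.85)^2 = 8.1225
Step 2: da*^2 = (-1.63)^2 = 2.6569
Step 3: db*^2 = 0.3^2 = 0.09
Step 4: Sum = 8.1225 + 2.6569 + 0.09 = 10.8694
Step 5: Delta E = sqrt(10.8694) = 3.3

3.3 Delta E


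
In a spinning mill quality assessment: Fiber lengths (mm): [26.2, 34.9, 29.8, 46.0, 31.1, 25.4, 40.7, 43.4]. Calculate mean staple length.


Formula: Mean = sum of lengths / count
Sum = 26.2 + 34.9 + 29.8 + 46.0 + 31.1 + 25.4 + 40.7 + 43.4
Sum = 277.5 mm
Mean = 277.5 / 8 = 34.69 mm

34.69 mm


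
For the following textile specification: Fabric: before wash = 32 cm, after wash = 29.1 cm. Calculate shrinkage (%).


Formula: Shrinkage% = ((L_before - L_after) / L_before) * 100
Step 1: Shrinkage = 32 - 29.1 = 2.9 cm
Step 2: Shrinkage% = (2.9 / 32) * 100
Step 3: Shrinkage% = 0.090625 * 100 = 9.0625% ≈ 9.1%

9.1%


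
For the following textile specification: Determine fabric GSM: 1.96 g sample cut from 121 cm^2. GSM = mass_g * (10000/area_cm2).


Formula: GSM = mass_g / area_m2
Step 1: Convert area: 121 cm^2 = 121 / 10000 = 0.0121 m^2
Step 2: GSM = 1.96 g / 0.0121 m^2 = 162.0 g/m^2

162.0 g/m^2


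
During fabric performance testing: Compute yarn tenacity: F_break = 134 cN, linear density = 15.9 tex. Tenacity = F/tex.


Formula: Tenacity = Breaking force / Linear density
Tenacity = 134 cN / 15.9 tex
Tenacity = 8.43 cN/tex

8.43 cN/tex


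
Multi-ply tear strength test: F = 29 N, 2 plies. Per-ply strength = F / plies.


Formula: Per-ply strength = Total force / Number of plies
Per-ply = 29 N / 2
Per-ply = 14.5 N

14.5 N


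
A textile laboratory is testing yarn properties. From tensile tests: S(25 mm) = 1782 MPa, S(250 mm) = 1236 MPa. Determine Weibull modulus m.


Formula: m = ln(L1/L2) / ln(S2/S1)
Step 1: ln(L1/L2) = ln(25/250) = -2.30259
Step 2: S2/S1 = 1236/1782 = 0.6936
Step 3: ln(S2/S1) = ln(0.6936) = -0.36586
Step 4: m = -2.30259 / -0.36586 = 6.29

6.29 (Weibull m)


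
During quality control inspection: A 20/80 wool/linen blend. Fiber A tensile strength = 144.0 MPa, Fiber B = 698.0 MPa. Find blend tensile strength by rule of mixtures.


Formula: Blend property = (fraction_A * property_A) + (fraction_B * property_B)
Step 1: Contribution A = 20/100 * 144.0 MPa = 28.8 MPa
Step 2: Contribution B = 80/100 * 698.0 MPa = 558.4 MPa
Step 3: Blend tensile strength = 28.8 + 558.4 = 587.2 MPa

587.2 MPa


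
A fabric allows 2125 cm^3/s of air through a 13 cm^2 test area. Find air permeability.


Formula: Air Permeability = Airflow / Test Area
AP = 2125 cm^3/s / 13 cm^2
AP = 163.5 cm^3/s/cm^2

163.5 cm^3/s/cm^2


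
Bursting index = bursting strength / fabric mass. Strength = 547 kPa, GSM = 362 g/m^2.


Formula: Bursting Index = Bursting Strength / Fabric GSM
BI = 547 kPa / 362 g/m^2
BI = 1.511 kPa/(g/m^2)

1.511 kPa/(g/m^2)


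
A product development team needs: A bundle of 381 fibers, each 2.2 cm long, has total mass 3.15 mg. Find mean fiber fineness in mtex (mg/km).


Formula: fineness (mtex) = mass (mg) / total length (km) = (mass_mg / total_length_m) * 1000
Step 1: Convert fiber length: 2.2 cm = 0.022 m
Step 2: Total fiber length = 381 * 0.022 = 8.382 m
Step 3: Linear density = 3.15 mg / 8.382 m = 0.3758 mg/m
Step 4: fineness = 0.3758 * 1000 = 375.8 mtex

375.8 mtex


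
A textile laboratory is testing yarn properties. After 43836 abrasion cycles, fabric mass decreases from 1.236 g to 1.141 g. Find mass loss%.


Formula: Mass loss% = ((m_before - m_after) / m_before) * 100
Step 1: Mass loss = 1.236 - 1.141 = 0.095 g
Step 2: Ratio = 0.095 / 1.236 = 0.0768608
Step 3: Mass loss% = 0.0768608 * 100 = 7.68608% ≈ 7.69%

7.69%


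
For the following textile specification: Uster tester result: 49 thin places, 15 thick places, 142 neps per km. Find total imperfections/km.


Formula: Total = thin places + thick places + neps
Total = 49 + 15 + 142
Total = 206 imperfections/km

206 imperfections/km


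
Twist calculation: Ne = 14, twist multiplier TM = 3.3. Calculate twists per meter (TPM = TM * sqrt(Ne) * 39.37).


Formula: TPM = TM * sqrt(Ne) * 39.37
Step 1: sqrt(Ne) = sqrt(14) = 3.7417
Step 2: TM * sqrt(Ne) = 3.3 * 3.7417 = 12.3476
Step 3: TPM = 12.3476 * 39.37 = 486 twists/m

486 twists/m


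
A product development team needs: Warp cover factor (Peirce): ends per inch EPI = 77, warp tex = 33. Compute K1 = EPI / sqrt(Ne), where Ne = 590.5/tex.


Formula: K1 = EPI / sqrt(Ne), with Ne = 590.5 / tex_warp
Step 1: Ne = 590.5 / 33 = 17.894
Step 2: sqrt(Ne) = sqrt(17.894) = 4.2301
Step 3: K1 = 77 / 4.2301 = 18.2

18.2


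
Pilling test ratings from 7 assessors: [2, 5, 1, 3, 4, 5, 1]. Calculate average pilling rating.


Formula: Mean = sum / count
Sum = 2 + 5 + 1 + 3 + 4 + 5 + 1 = 21
Mean = 21 / 7 = 3.0

3.0


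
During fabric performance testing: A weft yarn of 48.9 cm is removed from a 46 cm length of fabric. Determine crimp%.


Formula: Crimp% = ((L_yarn - L_fabric) / L_fabric) * 100
Step 1: Extension = 48.9 - 46 = 2.9 cm
Step 2: Crimp% = (2.9 / 46) * 100
Step 3: Crimp% = 0.063043 * 100 = 6.3043% ≈ 6.3%

6.3%


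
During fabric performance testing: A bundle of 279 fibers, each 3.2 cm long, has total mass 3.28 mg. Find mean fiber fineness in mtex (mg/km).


Formula: fineness (mtex) = mass (mg) / total length (km) = (mass_mg / total_length_m) * 1000
Step 1: Convert fiber length: 3.2 cm = 0.032 m
Step 2: Total fiber length = 279 * 0.032 = 8.928 m
Step 3: Linear density = 3.28 mg / 8.928 m = 0.3674 mg/m
Step 4: fineness = 0.3674 * 1000 = 367.4 mtex

367.4 mtex


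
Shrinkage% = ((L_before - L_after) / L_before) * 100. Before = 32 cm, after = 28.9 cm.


Formula: Shrinkage% = ((L_before - L_after) / L_before) * 100
Step 1: Shrinkage = 32 - 28.9 = 3.1 cm
Step 2: Shrinkage% = (3.1 / 32) * 100
Step 3: Shrinkage% = 0.096875 * 100 = 9.6875% ≈ 9.7%

9.7%


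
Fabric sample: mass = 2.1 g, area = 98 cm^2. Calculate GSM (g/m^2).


Formula: GSM = mass_g / area_m2
Step 1: Convert area: 98 cm^2 = 98 / 10000 = 0.0098 m^2
Step 2: GSM = 2.1 g / 0.0098 m^2 = 214.3 g/m^2

214.3 g/m^2


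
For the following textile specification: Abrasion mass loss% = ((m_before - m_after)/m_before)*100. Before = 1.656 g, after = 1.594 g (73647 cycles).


Formula: Mass loss% = ((m_before - m_after) / m_before) * 100
Step 1: Mass loss = 1.656 - 1.594 = 0.062 g
Step 2: Ratio = 0.062 / 1.656 = 0.0374396
Step 3: Mass loss% = 0.0374396 * 100 = 3.74396% ≈ 3.74%

3.74%


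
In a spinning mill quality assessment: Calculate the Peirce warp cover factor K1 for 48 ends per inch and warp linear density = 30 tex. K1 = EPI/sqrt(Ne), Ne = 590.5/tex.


Formula: K1 = EPI / sqrt(Ne), with Ne = 590.5 / tex_warp
Step 1: Ne = 590.5 / 30 = 19.683
Step 2: sqrt(Ne) = sqrt(19.683) = 4.4366
Step 3: K1 = 48 / 4.4366 = 10.8

10.8


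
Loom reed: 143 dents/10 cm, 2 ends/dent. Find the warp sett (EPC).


Formula: EPC = (dents per 10 cm * ends per dent) / 10
Step 1: Total ends per 10 cm = 143 * 2 = 286
Step 2: EPC = 286 / 10 = 28.6 ends/cm

28.6 ends/cm


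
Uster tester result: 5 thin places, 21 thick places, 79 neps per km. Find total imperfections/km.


Formula: Total = thin places + thick places + neps
Total = 5 + 21 + 79
Total = 105 imperfections/km

105 imperfections/km


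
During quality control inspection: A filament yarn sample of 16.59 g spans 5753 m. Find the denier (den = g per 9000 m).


Formula: den = (mass_g / length_m) * 9000
Substituting: den = (16.59 / 5753) * 9000
Intermediate: 16.59 / 5753 = 0.00288371 g/m
den = 0.00288371 * 9000 = 26.0 denier

26.0 denier


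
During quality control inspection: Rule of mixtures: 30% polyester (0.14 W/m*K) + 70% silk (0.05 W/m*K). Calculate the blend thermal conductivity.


Formula: Blend property = (fraction_A * property_A) + (fraction_B * property_B)
Step 1: Contribution A = 30/100 * 0.14 W/m*K = 0.042 W/m*K
Step 2: Contribution B = 70/100 * 0.05 W/m*K = 0.035 W/m*K
Step 3: Blend thermal conductivity = 0.042 + 0.035 = 0.077 W/m*K

0.077 W/m*K


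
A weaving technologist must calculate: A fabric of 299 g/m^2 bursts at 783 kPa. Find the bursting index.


Formula: Bursting Index = Bursting Strength / Fabric GSM
BI = 783 kPa / 299 g/m^2
BI = 2.619 kPa/(g/m^2)

2.619 kPa/(g/m^2)


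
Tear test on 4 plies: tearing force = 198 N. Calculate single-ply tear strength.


Formula: Per-ply strength = Total force / Number of plies
Per-ply = 198 N / 4
Per-ply = 49.5 N

49.5 N


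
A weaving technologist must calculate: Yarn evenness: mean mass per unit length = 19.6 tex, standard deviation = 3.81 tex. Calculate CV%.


Formula: CV% = (standard deviation / mean) * 100
Step 1: Ratio = 3.81 / 19.6 = 0.194388
Step 2: CV% = 0.194388 * 100 = 19.4388% ≈ 19.4%

19.4%


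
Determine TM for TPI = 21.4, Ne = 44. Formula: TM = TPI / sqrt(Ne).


Formula: TM = TPI / sqrt(Ne)
Step 1: sqrt(Ne) = sqrt(44) = 6.6332
Step 2: TM = 21.4 / 6.6332 = 3.23

3.23 TM


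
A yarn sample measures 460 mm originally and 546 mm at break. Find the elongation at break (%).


Formula: Elongation (%) = ((L_break - L0) / L0) * 100
Step 1: Extension = 546 - 460 = 86 mm
Step 2: Elongation = (86 / 460) * 100
Step 3: Elongation = 0.186957 * 100 = 18.6957% ≈ 18.7%

18.7%


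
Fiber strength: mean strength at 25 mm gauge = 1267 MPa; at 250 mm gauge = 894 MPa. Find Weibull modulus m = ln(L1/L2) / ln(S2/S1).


Formula: m = ln(L1/L2) / ln(S2/S1)
Step 1: ln(L1/L2) = ln(25/250) = -2.30259
Step 2: S2/S1 = 894/1267 = 0.7056
Step 3: ln(S2/S1) = ln(0.7056) = -0.34871
Step 4: m = -2.30259 / -0.34871 = 6.60

6.60 (Weibull m)


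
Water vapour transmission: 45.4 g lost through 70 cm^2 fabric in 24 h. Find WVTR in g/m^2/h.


Formula: WVTR = mass_loss / (area * time)
Step 1: Convert area: 70 cm^2 = 0.007 m^2
Step 2: WVTR = 45.4 g / (0.007 m^2 * 24 h)
Step 3: WVTR = 45.4 / 0.168 = 270.2 g/m^2/h

270.2 g/m^2/h


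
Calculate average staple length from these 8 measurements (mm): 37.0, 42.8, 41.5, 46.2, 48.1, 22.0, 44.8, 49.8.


Formula: Mean = sum of lengths / count
Sum = 37.0 + 42.8 + 41.5 + 46.2 + 48.1 + 22.0 + 44.8 + 49.8
Sum = 332.2 mm
Mean = 332.2 / 8 = 41.53 mm

41.53 mm


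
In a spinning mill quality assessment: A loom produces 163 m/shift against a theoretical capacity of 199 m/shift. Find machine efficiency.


Formula: Efficiency% = (Actual output / Theoretical output) * 100
Efficiency% = (163 / 199) * 100
Efficiency% = 0.819095 * 100 = 81.9095% ≈ 81.9%

81.9%


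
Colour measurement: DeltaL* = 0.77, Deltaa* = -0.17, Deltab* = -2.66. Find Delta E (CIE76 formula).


Formula: Delta E = sqrt(dL*^2 + da*^2 + db*^2)
Step 1: dL*^2 = 0.77^2 = 0.5929
Step 2: da*^2 = (-0.17)^2 = 0.0289
Step 3: db*^2 = (-2.66)^2 = 7.0756
Step 4: Sum = 0.5929 + 0.0289 + 7.0756 = 7.6974
Step 5: Delta E = sqrt(7.6974) = 2.77

2.77 Delta E


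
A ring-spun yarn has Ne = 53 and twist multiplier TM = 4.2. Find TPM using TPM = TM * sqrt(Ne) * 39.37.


Formula: TPM = TM * sqrt(Ne) * 39.37
Step 1: sqrt(Ne) = sqrt(53) = 7.2801
Step 2: TM * sqrt(Ne) = 4.2 * 7.2801 = 30.5764
Step 3: TPM = 30.5764 * 39.37 = 1204 twists/m

1204 twists/m


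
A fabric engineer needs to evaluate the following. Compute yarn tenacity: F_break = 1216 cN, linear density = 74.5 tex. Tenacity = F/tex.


Formula: Tenacity = Breaking force / Linear density
Tenacity = 1216 cN / 74.5 tex
Tenacity = 16.32 cN/tex

16.32 cN/tex


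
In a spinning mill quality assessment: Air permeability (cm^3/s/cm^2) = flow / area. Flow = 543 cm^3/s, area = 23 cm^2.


Formula: Air Permeability = Airflow / Test Area
AP = 543 cm^3/s / 23 cm^2
AP = 23.6 cm^3/s/cm^2

23.6 cm^3/s/cm^2


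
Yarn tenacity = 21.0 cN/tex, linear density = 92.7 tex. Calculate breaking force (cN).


Formula: Breaking force = Tenacity * Linear density
F = 21.0 cN/tex * 92.7 tex
F = 1946.70 cN

1946.70 cN


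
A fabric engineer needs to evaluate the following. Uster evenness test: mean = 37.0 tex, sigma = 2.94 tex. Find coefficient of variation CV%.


Formula: CV% = (standard deviation / mean) * 100
Step 1: Ratio = 2.94 / 37.0 = 0.079459
Step 2: CV% = 0.079459 * 100 = 7.9459% ≈ 7.9%

7.9%


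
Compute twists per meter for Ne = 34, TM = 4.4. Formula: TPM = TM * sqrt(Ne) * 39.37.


Formula: TPM = TM * sqrt(Ne) * 39.37
Step 1: sqrt(Ne) = sqrt(34) = 5.831
Step 2: TM * sqrt(Ne) = 4.4 * 5.831 = 25.6564
Step 3: TPM = 25.6564 * 39.37 = 1010 twists/m

1010 twists/m


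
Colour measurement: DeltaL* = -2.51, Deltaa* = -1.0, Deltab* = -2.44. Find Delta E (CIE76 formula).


Formula: Delta E = sqrt(dL*^2 + da*^2 + db*^2)
Step 1: dL*^2 = (-2.51)^2 = 6.3001
Step 2: da*^2 = (-1.0)^2 = 1.0
Step 3: db*^2 = (-2.44)^2 = 5.9536
Step 4: Sum = 6.3001 + 1.0 + 5.9536 = 13.2537
Step 5: Delta E = sqrt(13.2537) = 3.64

3.64 Delta E


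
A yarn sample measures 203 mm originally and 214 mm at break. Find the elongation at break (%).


Formula: Elongation (%) = ((L_break - L0) / L0) * 100
Step 1: Extension = 214 - 203 = 11 mm
Step 2: Elongation = (11 / 203) * 100
Step 3: Elongation = 0.054187 * 100 = 5.4187% ≈ 5.4%

5.4%
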